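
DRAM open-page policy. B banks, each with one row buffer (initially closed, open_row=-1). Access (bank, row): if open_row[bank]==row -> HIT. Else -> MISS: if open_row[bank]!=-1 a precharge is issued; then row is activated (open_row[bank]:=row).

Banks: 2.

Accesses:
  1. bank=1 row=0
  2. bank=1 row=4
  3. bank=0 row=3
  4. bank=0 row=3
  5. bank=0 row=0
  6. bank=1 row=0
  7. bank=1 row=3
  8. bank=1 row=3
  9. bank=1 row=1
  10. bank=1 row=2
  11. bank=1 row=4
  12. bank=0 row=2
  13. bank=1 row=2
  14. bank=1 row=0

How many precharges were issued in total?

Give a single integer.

Acc 1: bank1 row0 -> MISS (open row0); precharges=0
Acc 2: bank1 row4 -> MISS (open row4); precharges=1
Acc 3: bank0 row3 -> MISS (open row3); precharges=1
Acc 4: bank0 row3 -> HIT
Acc 5: bank0 row0 -> MISS (open row0); precharges=2
Acc 6: bank1 row0 -> MISS (open row0); precharges=3
Acc 7: bank1 row3 -> MISS (open row3); precharges=4
Acc 8: bank1 row3 -> HIT
Acc 9: bank1 row1 -> MISS (open row1); precharges=5
Acc 10: bank1 row2 -> MISS (open row2); precharges=6
Acc 11: bank1 row4 -> MISS (open row4); precharges=7
Acc 12: bank0 row2 -> MISS (open row2); precharges=8
Acc 13: bank1 row2 -> MISS (open row2); precharges=9
Acc 14: bank1 row0 -> MISS (open row0); precharges=10

Answer: 10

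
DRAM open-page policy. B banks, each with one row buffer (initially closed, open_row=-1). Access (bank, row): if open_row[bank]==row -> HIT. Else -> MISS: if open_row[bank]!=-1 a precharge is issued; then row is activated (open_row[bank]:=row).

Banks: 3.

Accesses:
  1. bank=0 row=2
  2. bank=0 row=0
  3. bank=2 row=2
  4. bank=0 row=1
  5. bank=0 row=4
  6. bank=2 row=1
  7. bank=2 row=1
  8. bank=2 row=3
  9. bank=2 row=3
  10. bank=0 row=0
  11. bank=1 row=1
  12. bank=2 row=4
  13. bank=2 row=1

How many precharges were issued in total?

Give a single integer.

Answer: 8

Derivation:
Acc 1: bank0 row2 -> MISS (open row2); precharges=0
Acc 2: bank0 row0 -> MISS (open row0); precharges=1
Acc 3: bank2 row2 -> MISS (open row2); precharges=1
Acc 4: bank0 row1 -> MISS (open row1); precharges=2
Acc 5: bank0 row4 -> MISS (open row4); precharges=3
Acc 6: bank2 row1 -> MISS (open row1); precharges=4
Acc 7: bank2 row1 -> HIT
Acc 8: bank2 row3 -> MISS (open row3); precharges=5
Acc 9: bank2 row3 -> HIT
Acc 10: bank0 row0 -> MISS (open row0); precharges=6
Acc 11: bank1 row1 -> MISS (open row1); precharges=6
Acc 12: bank2 row4 -> MISS (open row4); precharges=7
Acc 13: bank2 row1 -> MISS (open row1); precharges=8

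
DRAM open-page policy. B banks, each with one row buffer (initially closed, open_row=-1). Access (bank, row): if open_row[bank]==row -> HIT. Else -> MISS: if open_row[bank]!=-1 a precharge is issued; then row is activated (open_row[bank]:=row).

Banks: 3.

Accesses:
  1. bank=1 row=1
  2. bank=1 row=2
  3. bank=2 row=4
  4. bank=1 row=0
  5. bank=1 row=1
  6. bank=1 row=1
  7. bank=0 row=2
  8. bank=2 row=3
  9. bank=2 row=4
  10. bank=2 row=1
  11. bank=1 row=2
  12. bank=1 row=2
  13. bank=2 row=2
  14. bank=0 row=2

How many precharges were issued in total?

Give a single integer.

Answer: 8

Derivation:
Acc 1: bank1 row1 -> MISS (open row1); precharges=0
Acc 2: bank1 row2 -> MISS (open row2); precharges=1
Acc 3: bank2 row4 -> MISS (open row4); precharges=1
Acc 4: bank1 row0 -> MISS (open row0); precharges=2
Acc 5: bank1 row1 -> MISS (open row1); precharges=3
Acc 6: bank1 row1 -> HIT
Acc 7: bank0 row2 -> MISS (open row2); precharges=3
Acc 8: bank2 row3 -> MISS (open row3); precharges=4
Acc 9: bank2 row4 -> MISS (open row4); precharges=5
Acc 10: bank2 row1 -> MISS (open row1); precharges=6
Acc 11: bank1 row2 -> MISS (open row2); precharges=7
Acc 12: bank1 row2 -> HIT
Acc 13: bank2 row2 -> MISS (open row2); precharges=8
Acc 14: bank0 row2 -> HIT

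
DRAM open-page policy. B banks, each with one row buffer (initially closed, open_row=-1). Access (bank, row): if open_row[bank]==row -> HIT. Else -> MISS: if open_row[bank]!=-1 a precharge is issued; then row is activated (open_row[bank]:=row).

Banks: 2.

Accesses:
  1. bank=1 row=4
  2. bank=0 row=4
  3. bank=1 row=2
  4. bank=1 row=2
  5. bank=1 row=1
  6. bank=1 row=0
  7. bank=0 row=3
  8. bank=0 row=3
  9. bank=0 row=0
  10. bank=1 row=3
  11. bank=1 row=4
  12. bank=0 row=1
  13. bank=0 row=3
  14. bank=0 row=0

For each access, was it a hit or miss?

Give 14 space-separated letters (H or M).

Acc 1: bank1 row4 -> MISS (open row4); precharges=0
Acc 2: bank0 row4 -> MISS (open row4); precharges=0
Acc 3: bank1 row2 -> MISS (open row2); precharges=1
Acc 4: bank1 row2 -> HIT
Acc 5: bank1 row1 -> MISS (open row1); precharges=2
Acc 6: bank1 row0 -> MISS (open row0); precharges=3
Acc 7: bank0 row3 -> MISS (open row3); precharges=4
Acc 8: bank0 row3 -> HIT
Acc 9: bank0 row0 -> MISS (open row0); precharges=5
Acc 10: bank1 row3 -> MISS (open row3); precharges=6
Acc 11: bank1 row4 -> MISS (open row4); precharges=7
Acc 12: bank0 row1 -> MISS (open row1); precharges=8
Acc 13: bank0 row3 -> MISS (open row3); precharges=9
Acc 14: bank0 row0 -> MISS (open row0); precharges=10

Answer: M M M H M M M H M M M M M M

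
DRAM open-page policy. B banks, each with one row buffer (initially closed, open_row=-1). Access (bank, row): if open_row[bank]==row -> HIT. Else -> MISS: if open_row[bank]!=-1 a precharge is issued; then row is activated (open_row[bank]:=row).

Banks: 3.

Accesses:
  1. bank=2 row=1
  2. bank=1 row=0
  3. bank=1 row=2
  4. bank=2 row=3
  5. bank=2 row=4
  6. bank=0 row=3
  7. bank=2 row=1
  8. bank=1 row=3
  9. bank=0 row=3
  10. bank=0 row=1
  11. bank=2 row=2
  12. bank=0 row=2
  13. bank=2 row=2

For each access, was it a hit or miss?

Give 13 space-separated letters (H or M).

Answer: M M M M M M M M H M M M H

Derivation:
Acc 1: bank2 row1 -> MISS (open row1); precharges=0
Acc 2: bank1 row0 -> MISS (open row0); precharges=0
Acc 3: bank1 row2 -> MISS (open row2); precharges=1
Acc 4: bank2 row3 -> MISS (open row3); precharges=2
Acc 5: bank2 row4 -> MISS (open row4); precharges=3
Acc 6: bank0 row3 -> MISS (open row3); precharges=3
Acc 7: bank2 row1 -> MISS (open row1); precharges=4
Acc 8: bank1 row3 -> MISS (open row3); precharges=5
Acc 9: bank0 row3 -> HIT
Acc 10: bank0 row1 -> MISS (open row1); precharges=6
Acc 11: bank2 row2 -> MISS (open row2); precharges=7
Acc 12: bank0 row2 -> MISS (open row2); precharges=8
Acc 13: bank2 row2 -> HIT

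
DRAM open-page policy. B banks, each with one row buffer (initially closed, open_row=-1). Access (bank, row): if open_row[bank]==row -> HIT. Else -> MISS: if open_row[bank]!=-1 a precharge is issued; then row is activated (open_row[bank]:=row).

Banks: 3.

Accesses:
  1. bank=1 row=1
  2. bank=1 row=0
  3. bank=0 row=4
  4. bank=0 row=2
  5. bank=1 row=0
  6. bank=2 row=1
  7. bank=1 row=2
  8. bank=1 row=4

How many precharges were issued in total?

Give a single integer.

Answer: 4

Derivation:
Acc 1: bank1 row1 -> MISS (open row1); precharges=0
Acc 2: bank1 row0 -> MISS (open row0); precharges=1
Acc 3: bank0 row4 -> MISS (open row4); precharges=1
Acc 4: bank0 row2 -> MISS (open row2); precharges=2
Acc 5: bank1 row0 -> HIT
Acc 6: bank2 row1 -> MISS (open row1); precharges=2
Acc 7: bank1 row2 -> MISS (open row2); precharges=3
Acc 8: bank1 row4 -> MISS (open row4); precharges=4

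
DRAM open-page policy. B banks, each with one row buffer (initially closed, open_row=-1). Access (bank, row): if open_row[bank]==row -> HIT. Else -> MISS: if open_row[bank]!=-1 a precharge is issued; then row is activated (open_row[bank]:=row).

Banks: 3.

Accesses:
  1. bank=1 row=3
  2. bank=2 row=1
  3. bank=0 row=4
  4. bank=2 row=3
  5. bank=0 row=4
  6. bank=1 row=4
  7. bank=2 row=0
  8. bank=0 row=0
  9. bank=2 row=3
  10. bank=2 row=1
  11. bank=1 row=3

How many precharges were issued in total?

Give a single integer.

Acc 1: bank1 row3 -> MISS (open row3); precharges=0
Acc 2: bank2 row1 -> MISS (open row1); precharges=0
Acc 3: bank0 row4 -> MISS (open row4); precharges=0
Acc 4: bank2 row3 -> MISS (open row3); precharges=1
Acc 5: bank0 row4 -> HIT
Acc 6: bank1 row4 -> MISS (open row4); precharges=2
Acc 7: bank2 row0 -> MISS (open row0); precharges=3
Acc 8: bank0 row0 -> MISS (open row0); precharges=4
Acc 9: bank2 row3 -> MISS (open row3); precharges=5
Acc 10: bank2 row1 -> MISS (open row1); precharges=6
Acc 11: bank1 row3 -> MISS (open row3); precharges=7

Answer: 7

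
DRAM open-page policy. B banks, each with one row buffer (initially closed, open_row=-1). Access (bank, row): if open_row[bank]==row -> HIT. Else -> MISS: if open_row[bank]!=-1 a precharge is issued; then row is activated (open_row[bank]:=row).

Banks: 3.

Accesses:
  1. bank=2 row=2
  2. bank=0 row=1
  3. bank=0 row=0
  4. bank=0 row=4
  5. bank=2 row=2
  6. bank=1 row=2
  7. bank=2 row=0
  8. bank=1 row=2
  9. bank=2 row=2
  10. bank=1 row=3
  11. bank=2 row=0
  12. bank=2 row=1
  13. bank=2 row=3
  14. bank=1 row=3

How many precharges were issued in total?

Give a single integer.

Answer: 8

Derivation:
Acc 1: bank2 row2 -> MISS (open row2); precharges=0
Acc 2: bank0 row1 -> MISS (open row1); precharges=0
Acc 3: bank0 row0 -> MISS (open row0); precharges=1
Acc 4: bank0 row4 -> MISS (open row4); precharges=2
Acc 5: bank2 row2 -> HIT
Acc 6: bank1 row2 -> MISS (open row2); precharges=2
Acc 7: bank2 row0 -> MISS (open row0); precharges=3
Acc 8: bank1 row2 -> HIT
Acc 9: bank2 row2 -> MISS (open row2); precharges=4
Acc 10: bank1 row3 -> MISS (open row3); precharges=5
Acc 11: bank2 row0 -> MISS (open row0); precharges=6
Acc 12: bank2 row1 -> MISS (open row1); precharges=7
Acc 13: bank2 row3 -> MISS (open row3); precharges=8
Acc 14: bank1 row3 -> HIT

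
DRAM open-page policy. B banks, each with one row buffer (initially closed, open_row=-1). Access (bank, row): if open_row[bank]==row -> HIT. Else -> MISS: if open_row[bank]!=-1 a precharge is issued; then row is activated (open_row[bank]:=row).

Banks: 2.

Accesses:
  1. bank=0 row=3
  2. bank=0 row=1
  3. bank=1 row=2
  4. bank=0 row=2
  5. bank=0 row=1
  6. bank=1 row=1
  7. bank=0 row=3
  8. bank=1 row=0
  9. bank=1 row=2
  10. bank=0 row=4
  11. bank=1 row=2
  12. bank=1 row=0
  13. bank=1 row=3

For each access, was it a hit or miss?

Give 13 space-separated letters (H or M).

Acc 1: bank0 row3 -> MISS (open row3); precharges=0
Acc 2: bank0 row1 -> MISS (open row1); precharges=1
Acc 3: bank1 row2 -> MISS (open row2); precharges=1
Acc 4: bank0 row2 -> MISS (open row2); precharges=2
Acc 5: bank0 row1 -> MISS (open row1); precharges=3
Acc 6: bank1 row1 -> MISS (open row1); precharges=4
Acc 7: bank0 row3 -> MISS (open row3); precharges=5
Acc 8: bank1 row0 -> MISS (open row0); precharges=6
Acc 9: bank1 row2 -> MISS (open row2); precharges=7
Acc 10: bank0 row4 -> MISS (open row4); precharges=8
Acc 11: bank1 row2 -> HIT
Acc 12: bank1 row0 -> MISS (open row0); precharges=9
Acc 13: bank1 row3 -> MISS (open row3); precharges=10

Answer: M M M M M M M M M M H M M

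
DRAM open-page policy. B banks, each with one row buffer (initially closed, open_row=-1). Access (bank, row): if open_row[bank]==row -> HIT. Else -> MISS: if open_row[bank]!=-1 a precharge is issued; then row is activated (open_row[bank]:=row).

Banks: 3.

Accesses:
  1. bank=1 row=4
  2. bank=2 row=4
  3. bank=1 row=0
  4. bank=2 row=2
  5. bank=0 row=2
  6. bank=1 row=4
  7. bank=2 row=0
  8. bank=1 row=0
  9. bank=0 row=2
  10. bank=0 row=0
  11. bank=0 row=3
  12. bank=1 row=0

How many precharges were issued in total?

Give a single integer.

Answer: 7

Derivation:
Acc 1: bank1 row4 -> MISS (open row4); precharges=0
Acc 2: bank2 row4 -> MISS (open row4); precharges=0
Acc 3: bank1 row0 -> MISS (open row0); precharges=1
Acc 4: bank2 row2 -> MISS (open row2); precharges=2
Acc 5: bank0 row2 -> MISS (open row2); precharges=2
Acc 6: bank1 row4 -> MISS (open row4); precharges=3
Acc 7: bank2 row0 -> MISS (open row0); precharges=4
Acc 8: bank1 row0 -> MISS (open row0); precharges=5
Acc 9: bank0 row2 -> HIT
Acc 10: bank0 row0 -> MISS (open row0); precharges=6
Acc 11: bank0 row3 -> MISS (open row3); precharges=7
Acc 12: bank1 row0 -> HIT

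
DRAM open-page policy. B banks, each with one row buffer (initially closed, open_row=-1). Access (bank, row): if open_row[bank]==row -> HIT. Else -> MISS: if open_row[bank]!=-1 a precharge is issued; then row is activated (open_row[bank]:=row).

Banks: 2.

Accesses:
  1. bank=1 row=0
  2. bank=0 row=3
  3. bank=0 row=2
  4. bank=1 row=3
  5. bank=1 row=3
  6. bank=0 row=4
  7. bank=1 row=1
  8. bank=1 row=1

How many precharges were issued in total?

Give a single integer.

Acc 1: bank1 row0 -> MISS (open row0); precharges=0
Acc 2: bank0 row3 -> MISS (open row3); precharges=0
Acc 3: bank0 row2 -> MISS (open row2); precharges=1
Acc 4: bank1 row3 -> MISS (open row3); precharges=2
Acc 5: bank1 row3 -> HIT
Acc 6: bank0 row4 -> MISS (open row4); precharges=3
Acc 7: bank1 row1 -> MISS (open row1); precharges=4
Acc 8: bank1 row1 -> HIT

Answer: 4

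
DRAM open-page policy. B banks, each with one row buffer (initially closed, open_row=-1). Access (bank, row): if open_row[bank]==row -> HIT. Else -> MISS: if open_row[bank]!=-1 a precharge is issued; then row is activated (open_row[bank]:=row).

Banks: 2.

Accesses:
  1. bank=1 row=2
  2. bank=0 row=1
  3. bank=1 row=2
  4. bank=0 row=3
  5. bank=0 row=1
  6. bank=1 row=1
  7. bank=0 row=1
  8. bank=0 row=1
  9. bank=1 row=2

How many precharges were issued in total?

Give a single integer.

Answer: 4

Derivation:
Acc 1: bank1 row2 -> MISS (open row2); precharges=0
Acc 2: bank0 row1 -> MISS (open row1); precharges=0
Acc 3: bank1 row2 -> HIT
Acc 4: bank0 row3 -> MISS (open row3); precharges=1
Acc 5: bank0 row1 -> MISS (open row1); precharges=2
Acc 6: bank1 row1 -> MISS (open row1); precharges=3
Acc 7: bank0 row1 -> HIT
Acc 8: bank0 row1 -> HIT
Acc 9: bank1 row2 -> MISS (open row2); precharges=4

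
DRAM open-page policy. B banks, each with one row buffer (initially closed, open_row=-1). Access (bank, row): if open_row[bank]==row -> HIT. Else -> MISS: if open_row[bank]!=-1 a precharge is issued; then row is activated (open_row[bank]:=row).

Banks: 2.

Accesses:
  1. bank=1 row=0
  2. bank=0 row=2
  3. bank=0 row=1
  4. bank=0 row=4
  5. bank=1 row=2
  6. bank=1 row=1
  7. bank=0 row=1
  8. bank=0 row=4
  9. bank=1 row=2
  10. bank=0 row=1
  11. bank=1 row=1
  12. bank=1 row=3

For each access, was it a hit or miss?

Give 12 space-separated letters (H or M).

Answer: M M M M M M M M M M M M

Derivation:
Acc 1: bank1 row0 -> MISS (open row0); precharges=0
Acc 2: bank0 row2 -> MISS (open row2); precharges=0
Acc 3: bank0 row1 -> MISS (open row1); precharges=1
Acc 4: bank0 row4 -> MISS (open row4); precharges=2
Acc 5: bank1 row2 -> MISS (open row2); precharges=3
Acc 6: bank1 row1 -> MISS (open row1); precharges=4
Acc 7: bank0 row1 -> MISS (open row1); precharges=5
Acc 8: bank0 row4 -> MISS (open row4); precharges=6
Acc 9: bank1 row2 -> MISS (open row2); precharges=7
Acc 10: bank0 row1 -> MISS (open row1); precharges=8
Acc 11: bank1 row1 -> MISS (open row1); precharges=9
Acc 12: bank1 row3 -> MISS (open row3); precharges=10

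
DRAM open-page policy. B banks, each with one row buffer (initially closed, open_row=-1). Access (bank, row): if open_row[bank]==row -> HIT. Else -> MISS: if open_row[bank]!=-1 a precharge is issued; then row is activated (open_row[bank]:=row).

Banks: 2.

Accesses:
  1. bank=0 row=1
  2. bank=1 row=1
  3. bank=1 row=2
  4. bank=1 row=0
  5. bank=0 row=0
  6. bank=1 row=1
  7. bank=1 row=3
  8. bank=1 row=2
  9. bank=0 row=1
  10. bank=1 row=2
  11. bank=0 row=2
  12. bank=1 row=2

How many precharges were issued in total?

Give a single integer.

Answer: 8

Derivation:
Acc 1: bank0 row1 -> MISS (open row1); precharges=0
Acc 2: bank1 row1 -> MISS (open row1); precharges=0
Acc 3: bank1 row2 -> MISS (open row2); precharges=1
Acc 4: bank1 row0 -> MISS (open row0); precharges=2
Acc 5: bank0 row0 -> MISS (open row0); precharges=3
Acc 6: bank1 row1 -> MISS (open row1); precharges=4
Acc 7: bank1 row3 -> MISS (open row3); precharges=5
Acc 8: bank1 row2 -> MISS (open row2); precharges=6
Acc 9: bank0 row1 -> MISS (open row1); precharges=7
Acc 10: bank1 row2 -> HIT
Acc 11: bank0 row2 -> MISS (open row2); precharges=8
Acc 12: bank1 row2 -> HIT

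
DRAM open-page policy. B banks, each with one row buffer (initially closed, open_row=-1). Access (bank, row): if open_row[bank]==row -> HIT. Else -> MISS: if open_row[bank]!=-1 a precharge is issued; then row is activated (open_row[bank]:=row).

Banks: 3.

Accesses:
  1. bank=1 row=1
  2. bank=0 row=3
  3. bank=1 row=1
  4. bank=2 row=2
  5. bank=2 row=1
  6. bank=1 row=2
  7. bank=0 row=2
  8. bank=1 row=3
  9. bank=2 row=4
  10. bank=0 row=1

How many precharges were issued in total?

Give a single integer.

Acc 1: bank1 row1 -> MISS (open row1); precharges=0
Acc 2: bank0 row3 -> MISS (open row3); precharges=0
Acc 3: bank1 row1 -> HIT
Acc 4: bank2 row2 -> MISS (open row2); precharges=0
Acc 5: bank2 row1 -> MISS (open row1); precharges=1
Acc 6: bank1 row2 -> MISS (open row2); precharges=2
Acc 7: bank0 row2 -> MISS (open row2); precharges=3
Acc 8: bank1 row3 -> MISS (open row3); precharges=4
Acc 9: bank2 row4 -> MISS (open row4); precharges=5
Acc 10: bank0 row1 -> MISS (open row1); precharges=6

Answer: 6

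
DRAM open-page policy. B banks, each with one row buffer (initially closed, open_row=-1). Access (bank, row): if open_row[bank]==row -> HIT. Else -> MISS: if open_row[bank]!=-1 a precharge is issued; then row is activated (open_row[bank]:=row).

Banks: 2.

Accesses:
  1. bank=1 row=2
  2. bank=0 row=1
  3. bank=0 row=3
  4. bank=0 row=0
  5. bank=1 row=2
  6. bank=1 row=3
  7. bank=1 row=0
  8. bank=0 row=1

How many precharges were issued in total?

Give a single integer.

Acc 1: bank1 row2 -> MISS (open row2); precharges=0
Acc 2: bank0 row1 -> MISS (open row1); precharges=0
Acc 3: bank0 row3 -> MISS (open row3); precharges=1
Acc 4: bank0 row0 -> MISS (open row0); precharges=2
Acc 5: bank1 row2 -> HIT
Acc 6: bank1 row3 -> MISS (open row3); precharges=3
Acc 7: bank1 row0 -> MISS (open row0); precharges=4
Acc 8: bank0 row1 -> MISS (open row1); precharges=5

Answer: 5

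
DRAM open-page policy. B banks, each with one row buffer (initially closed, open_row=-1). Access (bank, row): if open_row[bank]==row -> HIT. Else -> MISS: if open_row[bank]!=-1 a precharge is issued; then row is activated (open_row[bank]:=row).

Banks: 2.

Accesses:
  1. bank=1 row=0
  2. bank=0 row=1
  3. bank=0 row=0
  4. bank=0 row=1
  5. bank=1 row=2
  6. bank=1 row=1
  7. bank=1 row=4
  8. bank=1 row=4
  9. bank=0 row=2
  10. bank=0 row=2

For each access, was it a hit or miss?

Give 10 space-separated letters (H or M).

Answer: M M M M M M M H M H

Derivation:
Acc 1: bank1 row0 -> MISS (open row0); precharges=0
Acc 2: bank0 row1 -> MISS (open row1); precharges=0
Acc 3: bank0 row0 -> MISS (open row0); precharges=1
Acc 4: bank0 row1 -> MISS (open row1); precharges=2
Acc 5: bank1 row2 -> MISS (open row2); precharges=3
Acc 6: bank1 row1 -> MISS (open row1); precharges=4
Acc 7: bank1 row4 -> MISS (open row4); precharges=5
Acc 8: bank1 row4 -> HIT
Acc 9: bank0 row2 -> MISS (open row2); precharges=6
Acc 10: bank0 row2 -> HIT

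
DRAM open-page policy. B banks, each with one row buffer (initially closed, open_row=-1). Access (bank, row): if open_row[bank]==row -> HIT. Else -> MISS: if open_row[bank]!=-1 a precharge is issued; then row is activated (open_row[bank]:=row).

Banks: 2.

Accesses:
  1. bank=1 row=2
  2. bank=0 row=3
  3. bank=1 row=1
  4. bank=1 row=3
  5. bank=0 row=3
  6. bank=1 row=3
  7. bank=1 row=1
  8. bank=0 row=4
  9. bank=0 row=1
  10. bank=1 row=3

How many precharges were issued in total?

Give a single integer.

Answer: 6

Derivation:
Acc 1: bank1 row2 -> MISS (open row2); precharges=0
Acc 2: bank0 row3 -> MISS (open row3); precharges=0
Acc 3: bank1 row1 -> MISS (open row1); precharges=1
Acc 4: bank1 row3 -> MISS (open row3); precharges=2
Acc 5: bank0 row3 -> HIT
Acc 6: bank1 row3 -> HIT
Acc 7: bank1 row1 -> MISS (open row1); precharges=3
Acc 8: bank0 row4 -> MISS (open row4); precharges=4
Acc 9: bank0 row1 -> MISS (open row1); precharges=5
Acc 10: bank1 row3 -> MISS (open row3); precharges=6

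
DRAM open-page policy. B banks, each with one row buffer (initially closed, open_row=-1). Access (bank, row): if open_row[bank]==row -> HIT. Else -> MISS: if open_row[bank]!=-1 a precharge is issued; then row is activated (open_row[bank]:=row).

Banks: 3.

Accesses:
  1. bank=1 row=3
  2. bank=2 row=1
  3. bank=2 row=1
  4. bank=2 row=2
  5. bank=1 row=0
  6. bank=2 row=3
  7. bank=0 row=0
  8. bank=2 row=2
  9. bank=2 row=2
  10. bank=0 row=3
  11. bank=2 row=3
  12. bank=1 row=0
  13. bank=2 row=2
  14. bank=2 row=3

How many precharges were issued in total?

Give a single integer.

Acc 1: bank1 row3 -> MISS (open row3); precharges=0
Acc 2: bank2 row1 -> MISS (open row1); precharges=0
Acc 3: bank2 row1 -> HIT
Acc 4: bank2 row2 -> MISS (open row2); precharges=1
Acc 5: bank1 row0 -> MISS (open row0); precharges=2
Acc 6: bank2 row3 -> MISS (open row3); precharges=3
Acc 7: bank0 row0 -> MISS (open row0); precharges=3
Acc 8: bank2 row2 -> MISS (open row2); precharges=4
Acc 9: bank2 row2 -> HIT
Acc 10: bank0 row3 -> MISS (open row3); precharges=5
Acc 11: bank2 row3 -> MISS (open row3); precharges=6
Acc 12: bank1 row0 -> HIT
Acc 13: bank2 row2 -> MISS (open row2); precharges=7
Acc 14: bank2 row3 -> MISS (open row3); precharges=8

Answer: 8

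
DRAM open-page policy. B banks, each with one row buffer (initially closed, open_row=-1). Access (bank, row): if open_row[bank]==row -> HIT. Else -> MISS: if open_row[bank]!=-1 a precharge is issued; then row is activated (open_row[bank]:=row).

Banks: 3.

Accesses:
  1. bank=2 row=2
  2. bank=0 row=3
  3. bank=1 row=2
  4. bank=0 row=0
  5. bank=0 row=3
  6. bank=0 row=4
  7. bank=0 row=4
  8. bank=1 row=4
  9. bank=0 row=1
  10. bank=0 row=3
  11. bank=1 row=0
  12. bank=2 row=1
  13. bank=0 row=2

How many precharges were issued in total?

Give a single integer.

Answer: 9

Derivation:
Acc 1: bank2 row2 -> MISS (open row2); precharges=0
Acc 2: bank0 row3 -> MISS (open row3); precharges=0
Acc 3: bank1 row2 -> MISS (open row2); precharges=0
Acc 4: bank0 row0 -> MISS (open row0); precharges=1
Acc 5: bank0 row3 -> MISS (open row3); precharges=2
Acc 6: bank0 row4 -> MISS (open row4); precharges=3
Acc 7: bank0 row4 -> HIT
Acc 8: bank1 row4 -> MISS (open row4); precharges=4
Acc 9: bank0 row1 -> MISS (open row1); precharges=5
Acc 10: bank0 row3 -> MISS (open row3); precharges=6
Acc 11: bank1 row0 -> MISS (open row0); precharges=7
Acc 12: bank2 row1 -> MISS (open row1); precharges=8
Acc 13: bank0 row2 -> MISS (open row2); precharges=9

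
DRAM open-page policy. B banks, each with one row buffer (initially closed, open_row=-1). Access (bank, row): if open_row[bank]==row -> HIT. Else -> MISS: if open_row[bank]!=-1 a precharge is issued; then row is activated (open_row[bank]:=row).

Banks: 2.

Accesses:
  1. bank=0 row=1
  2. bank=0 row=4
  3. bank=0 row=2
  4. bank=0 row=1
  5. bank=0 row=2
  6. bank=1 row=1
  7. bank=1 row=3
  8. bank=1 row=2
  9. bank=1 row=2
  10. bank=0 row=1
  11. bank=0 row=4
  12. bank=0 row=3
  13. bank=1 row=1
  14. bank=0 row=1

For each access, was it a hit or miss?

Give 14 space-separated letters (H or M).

Answer: M M M M M M M M H M M M M M

Derivation:
Acc 1: bank0 row1 -> MISS (open row1); precharges=0
Acc 2: bank0 row4 -> MISS (open row4); precharges=1
Acc 3: bank0 row2 -> MISS (open row2); precharges=2
Acc 4: bank0 row1 -> MISS (open row1); precharges=3
Acc 5: bank0 row2 -> MISS (open row2); precharges=4
Acc 6: bank1 row1 -> MISS (open row1); precharges=4
Acc 7: bank1 row3 -> MISS (open row3); precharges=5
Acc 8: bank1 row2 -> MISS (open row2); precharges=6
Acc 9: bank1 row2 -> HIT
Acc 10: bank0 row1 -> MISS (open row1); precharges=7
Acc 11: bank0 row4 -> MISS (open row4); precharges=8
Acc 12: bank0 row3 -> MISS (open row3); precharges=9
Acc 13: bank1 row1 -> MISS (open row1); precharges=10
Acc 14: bank0 row1 -> MISS (open row1); precharges=11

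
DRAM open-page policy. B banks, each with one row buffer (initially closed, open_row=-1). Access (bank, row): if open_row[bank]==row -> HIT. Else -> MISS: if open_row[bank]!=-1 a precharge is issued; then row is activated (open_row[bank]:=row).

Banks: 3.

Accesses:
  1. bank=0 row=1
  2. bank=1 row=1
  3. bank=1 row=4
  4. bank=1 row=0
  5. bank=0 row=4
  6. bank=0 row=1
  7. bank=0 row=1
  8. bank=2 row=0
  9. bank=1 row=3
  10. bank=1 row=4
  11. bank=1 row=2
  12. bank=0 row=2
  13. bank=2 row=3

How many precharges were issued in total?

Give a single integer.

Acc 1: bank0 row1 -> MISS (open row1); precharges=0
Acc 2: bank1 row1 -> MISS (open row1); precharges=0
Acc 3: bank1 row4 -> MISS (open row4); precharges=1
Acc 4: bank1 row0 -> MISS (open row0); precharges=2
Acc 5: bank0 row4 -> MISS (open row4); precharges=3
Acc 6: bank0 row1 -> MISS (open row1); precharges=4
Acc 7: bank0 row1 -> HIT
Acc 8: bank2 row0 -> MISS (open row0); precharges=4
Acc 9: bank1 row3 -> MISS (open row3); precharges=5
Acc 10: bank1 row4 -> MISS (open row4); precharges=6
Acc 11: bank1 row2 -> MISS (open row2); precharges=7
Acc 12: bank0 row2 -> MISS (open row2); precharges=8
Acc 13: bank2 row3 -> MISS (open row3); precharges=9

Answer: 9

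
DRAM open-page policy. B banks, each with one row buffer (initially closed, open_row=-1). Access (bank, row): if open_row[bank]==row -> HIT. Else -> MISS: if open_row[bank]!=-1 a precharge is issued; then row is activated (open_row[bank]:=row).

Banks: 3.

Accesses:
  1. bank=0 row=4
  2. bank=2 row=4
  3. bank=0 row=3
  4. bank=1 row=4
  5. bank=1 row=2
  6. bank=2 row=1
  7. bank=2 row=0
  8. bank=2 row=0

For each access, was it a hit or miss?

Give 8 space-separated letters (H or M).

Answer: M M M M M M M H

Derivation:
Acc 1: bank0 row4 -> MISS (open row4); precharges=0
Acc 2: bank2 row4 -> MISS (open row4); precharges=0
Acc 3: bank0 row3 -> MISS (open row3); precharges=1
Acc 4: bank1 row4 -> MISS (open row4); precharges=1
Acc 5: bank1 row2 -> MISS (open row2); precharges=2
Acc 6: bank2 row1 -> MISS (open row1); precharges=3
Acc 7: bank2 row0 -> MISS (open row0); precharges=4
Acc 8: bank2 row0 -> HIT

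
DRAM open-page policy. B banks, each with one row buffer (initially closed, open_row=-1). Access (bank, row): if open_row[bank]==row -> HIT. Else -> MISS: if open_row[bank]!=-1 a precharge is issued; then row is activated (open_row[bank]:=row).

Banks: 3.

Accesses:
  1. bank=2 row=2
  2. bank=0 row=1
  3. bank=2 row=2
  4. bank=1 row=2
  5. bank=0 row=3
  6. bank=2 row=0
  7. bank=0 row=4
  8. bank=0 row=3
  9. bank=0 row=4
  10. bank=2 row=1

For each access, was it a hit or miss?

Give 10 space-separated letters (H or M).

Acc 1: bank2 row2 -> MISS (open row2); precharges=0
Acc 2: bank0 row1 -> MISS (open row1); precharges=0
Acc 3: bank2 row2 -> HIT
Acc 4: bank1 row2 -> MISS (open row2); precharges=0
Acc 5: bank0 row3 -> MISS (open row3); precharges=1
Acc 6: bank2 row0 -> MISS (open row0); precharges=2
Acc 7: bank0 row4 -> MISS (open row4); precharges=3
Acc 8: bank0 row3 -> MISS (open row3); precharges=4
Acc 9: bank0 row4 -> MISS (open row4); precharges=5
Acc 10: bank2 row1 -> MISS (open row1); precharges=6

Answer: M M H M M M M M M M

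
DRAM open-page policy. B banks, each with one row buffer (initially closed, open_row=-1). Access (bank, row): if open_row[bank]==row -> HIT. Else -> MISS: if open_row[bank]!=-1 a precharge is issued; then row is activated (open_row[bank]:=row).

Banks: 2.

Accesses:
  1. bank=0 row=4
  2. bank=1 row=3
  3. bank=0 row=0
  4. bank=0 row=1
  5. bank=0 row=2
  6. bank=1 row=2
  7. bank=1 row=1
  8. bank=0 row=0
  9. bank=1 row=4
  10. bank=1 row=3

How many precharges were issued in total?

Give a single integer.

Acc 1: bank0 row4 -> MISS (open row4); precharges=0
Acc 2: bank1 row3 -> MISS (open row3); precharges=0
Acc 3: bank0 row0 -> MISS (open row0); precharges=1
Acc 4: bank0 row1 -> MISS (open row1); precharges=2
Acc 5: bank0 row2 -> MISS (open row2); precharges=3
Acc 6: bank1 row2 -> MISS (open row2); precharges=4
Acc 7: bank1 row1 -> MISS (open row1); precharges=5
Acc 8: bank0 row0 -> MISS (open row0); precharges=6
Acc 9: bank1 row4 -> MISS (open row4); precharges=7
Acc 10: bank1 row3 -> MISS (open row3); precharges=8

Answer: 8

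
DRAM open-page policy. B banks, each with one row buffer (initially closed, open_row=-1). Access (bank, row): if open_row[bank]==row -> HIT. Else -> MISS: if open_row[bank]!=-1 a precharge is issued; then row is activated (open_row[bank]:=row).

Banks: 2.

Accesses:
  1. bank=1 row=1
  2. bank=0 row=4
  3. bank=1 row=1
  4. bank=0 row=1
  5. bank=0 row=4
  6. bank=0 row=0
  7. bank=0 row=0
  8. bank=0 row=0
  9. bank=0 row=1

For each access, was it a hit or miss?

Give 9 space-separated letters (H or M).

Answer: M M H M M M H H M

Derivation:
Acc 1: bank1 row1 -> MISS (open row1); precharges=0
Acc 2: bank0 row4 -> MISS (open row4); precharges=0
Acc 3: bank1 row1 -> HIT
Acc 4: bank0 row1 -> MISS (open row1); precharges=1
Acc 5: bank0 row4 -> MISS (open row4); precharges=2
Acc 6: bank0 row0 -> MISS (open row0); precharges=3
Acc 7: bank0 row0 -> HIT
Acc 8: bank0 row0 -> HIT
Acc 9: bank0 row1 -> MISS (open row1); precharges=4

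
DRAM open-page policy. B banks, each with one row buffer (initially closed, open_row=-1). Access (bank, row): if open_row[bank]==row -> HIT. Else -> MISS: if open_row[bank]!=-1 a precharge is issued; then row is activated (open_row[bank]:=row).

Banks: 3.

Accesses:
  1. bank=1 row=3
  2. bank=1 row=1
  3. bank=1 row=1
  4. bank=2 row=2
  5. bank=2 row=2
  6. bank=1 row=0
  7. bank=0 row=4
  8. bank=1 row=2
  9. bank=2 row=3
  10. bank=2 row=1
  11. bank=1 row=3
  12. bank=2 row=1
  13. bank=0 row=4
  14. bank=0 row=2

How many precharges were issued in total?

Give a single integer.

Answer: 7

Derivation:
Acc 1: bank1 row3 -> MISS (open row3); precharges=0
Acc 2: bank1 row1 -> MISS (open row1); precharges=1
Acc 3: bank1 row1 -> HIT
Acc 4: bank2 row2 -> MISS (open row2); precharges=1
Acc 5: bank2 row2 -> HIT
Acc 6: bank1 row0 -> MISS (open row0); precharges=2
Acc 7: bank0 row4 -> MISS (open row4); precharges=2
Acc 8: bank1 row2 -> MISS (open row2); precharges=3
Acc 9: bank2 row3 -> MISS (open row3); precharges=4
Acc 10: bank2 row1 -> MISS (open row1); precharges=5
Acc 11: bank1 row3 -> MISS (open row3); precharges=6
Acc 12: bank2 row1 -> HIT
Acc 13: bank0 row4 -> HIT
Acc 14: bank0 row2 -> MISS (open row2); precharges=7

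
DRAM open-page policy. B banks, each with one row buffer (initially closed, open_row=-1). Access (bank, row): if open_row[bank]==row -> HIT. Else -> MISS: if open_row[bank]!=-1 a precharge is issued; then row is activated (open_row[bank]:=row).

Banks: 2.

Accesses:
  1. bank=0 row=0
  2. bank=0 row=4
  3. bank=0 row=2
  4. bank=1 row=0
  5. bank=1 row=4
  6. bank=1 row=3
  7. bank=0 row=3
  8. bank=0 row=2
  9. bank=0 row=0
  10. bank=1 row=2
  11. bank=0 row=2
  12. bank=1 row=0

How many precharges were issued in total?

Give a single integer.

Acc 1: bank0 row0 -> MISS (open row0); precharges=0
Acc 2: bank0 row4 -> MISS (open row4); precharges=1
Acc 3: bank0 row2 -> MISS (open row2); precharges=2
Acc 4: bank1 row0 -> MISS (open row0); precharges=2
Acc 5: bank1 row4 -> MISS (open row4); precharges=3
Acc 6: bank1 row3 -> MISS (open row3); precharges=4
Acc 7: bank0 row3 -> MISS (open row3); precharges=5
Acc 8: bank0 row2 -> MISS (open row2); precharges=6
Acc 9: bank0 row0 -> MISS (open row0); precharges=7
Acc 10: bank1 row2 -> MISS (open row2); precharges=8
Acc 11: bank0 row2 -> MISS (open row2); precharges=9
Acc 12: bank1 row0 -> MISS (open row0); precharges=10

Answer: 10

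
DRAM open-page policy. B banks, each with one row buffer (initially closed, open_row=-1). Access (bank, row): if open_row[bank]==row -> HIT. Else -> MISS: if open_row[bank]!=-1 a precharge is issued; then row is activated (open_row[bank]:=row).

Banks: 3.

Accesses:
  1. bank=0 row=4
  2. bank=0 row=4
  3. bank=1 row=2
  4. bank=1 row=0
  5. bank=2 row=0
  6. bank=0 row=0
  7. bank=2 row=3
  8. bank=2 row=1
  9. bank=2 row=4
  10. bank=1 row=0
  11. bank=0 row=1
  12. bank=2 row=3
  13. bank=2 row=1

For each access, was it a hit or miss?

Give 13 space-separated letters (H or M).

Answer: M H M M M M M M M H M M M

Derivation:
Acc 1: bank0 row4 -> MISS (open row4); precharges=0
Acc 2: bank0 row4 -> HIT
Acc 3: bank1 row2 -> MISS (open row2); precharges=0
Acc 4: bank1 row0 -> MISS (open row0); precharges=1
Acc 5: bank2 row0 -> MISS (open row0); precharges=1
Acc 6: bank0 row0 -> MISS (open row0); precharges=2
Acc 7: bank2 row3 -> MISS (open row3); precharges=3
Acc 8: bank2 row1 -> MISS (open row1); precharges=4
Acc 9: bank2 row4 -> MISS (open row4); precharges=5
Acc 10: bank1 row0 -> HIT
Acc 11: bank0 row1 -> MISS (open row1); precharges=6
Acc 12: bank2 row3 -> MISS (open row3); precharges=7
Acc 13: bank2 row1 -> MISS (open row1); precharges=8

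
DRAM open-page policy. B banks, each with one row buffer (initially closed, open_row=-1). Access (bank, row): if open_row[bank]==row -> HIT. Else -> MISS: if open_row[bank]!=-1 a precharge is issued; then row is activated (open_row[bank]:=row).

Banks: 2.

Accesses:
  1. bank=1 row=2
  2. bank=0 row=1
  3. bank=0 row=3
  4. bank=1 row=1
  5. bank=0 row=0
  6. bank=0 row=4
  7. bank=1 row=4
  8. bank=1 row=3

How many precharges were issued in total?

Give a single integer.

Answer: 6

Derivation:
Acc 1: bank1 row2 -> MISS (open row2); precharges=0
Acc 2: bank0 row1 -> MISS (open row1); precharges=0
Acc 3: bank0 row3 -> MISS (open row3); precharges=1
Acc 4: bank1 row1 -> MISS (open row1); precharges=2
Acc 5: bank0 row0 -> MISS (open row0); precharges=3
Acc 6: bank0 row4 -> MISS (open row4); precharges=4
Acc 7: bank1 row4 -> MISS (open row4); precharges=5
Acc 8: bank1 row3 -> MISS (open row3); precharges=6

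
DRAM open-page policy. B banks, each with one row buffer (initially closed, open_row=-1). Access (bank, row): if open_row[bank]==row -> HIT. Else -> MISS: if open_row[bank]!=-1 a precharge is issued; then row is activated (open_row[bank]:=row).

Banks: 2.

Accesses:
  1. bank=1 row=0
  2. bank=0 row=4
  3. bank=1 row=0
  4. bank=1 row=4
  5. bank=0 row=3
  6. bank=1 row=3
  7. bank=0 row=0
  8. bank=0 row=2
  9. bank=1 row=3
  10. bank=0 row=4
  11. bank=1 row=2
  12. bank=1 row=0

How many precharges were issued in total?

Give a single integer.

Acc 1: bank1 row0 -> MISS (open row0); precharges=0
Acc 2: bank0 row4 -> MISS (open row4); precharges=0
Acc 3: bank1 row0 -> HIT
Acc 4: bank1 row4 -> MISS (open row4); precharges=1
Acc 5: bank0 row3 -> MISS (open row3); precharges=2
Acc 6: bank1 row3 -> MISS (open row3); precharges=3
Acc 7: bank0 row0 -> MISS (open row0); precharges=4
Acc 8: bank0 row2 -> MISS (open row2); precharges=5
Acc 9: bank1 row3 -> HIT
Acc 10: bank0 row4 -> MISS (open row4); precharges=6
Acc 11: bank1 row2 -> MISS (open row2); precharges=7
Acc 12: bank1 row0 -> MISS (open row0); precharges=8

Answer: 8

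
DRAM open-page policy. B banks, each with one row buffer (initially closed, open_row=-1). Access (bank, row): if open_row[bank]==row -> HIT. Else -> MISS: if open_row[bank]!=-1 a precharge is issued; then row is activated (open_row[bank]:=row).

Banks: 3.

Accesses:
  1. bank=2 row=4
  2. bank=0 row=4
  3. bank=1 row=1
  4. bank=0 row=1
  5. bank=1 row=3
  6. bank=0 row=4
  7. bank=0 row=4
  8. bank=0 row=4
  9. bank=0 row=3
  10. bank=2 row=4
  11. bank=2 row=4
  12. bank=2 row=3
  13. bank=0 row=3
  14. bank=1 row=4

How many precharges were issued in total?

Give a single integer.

Acc 1: bank2 row4 -> MISS (open row4); precharges=0
Acc 2: bank0 row4 -> MISS (open row4); precharges=0
Acc 3: bank1 row1 -> MISS (open row1); precharges=0
Acc 4: bank0 row1 -> MISS (open row1); precharges=1
Acc 5: bank1 row3 -> MISS (open row3); precharges=2
Acc 6: bank0 row4 -> MISS (open row4); precharges=3
Acc 7: bank0 row4 -> HIT
Acc 8: bank0 row4 -> HIT
Acc 9: bank0 row3 -> MISS (open row3); precharges=4
Acc 10: bank2 row4 -> HIT
Acc 11: bank2 row4 -> HIT
Acc 12: bank2 row3 -> MISS (open row3); precharges=5
Acc 13: bank0 row3 -> HIT
Acc 14: bank1 row4 -> MISS (open row4); precharges=6

Answer: 6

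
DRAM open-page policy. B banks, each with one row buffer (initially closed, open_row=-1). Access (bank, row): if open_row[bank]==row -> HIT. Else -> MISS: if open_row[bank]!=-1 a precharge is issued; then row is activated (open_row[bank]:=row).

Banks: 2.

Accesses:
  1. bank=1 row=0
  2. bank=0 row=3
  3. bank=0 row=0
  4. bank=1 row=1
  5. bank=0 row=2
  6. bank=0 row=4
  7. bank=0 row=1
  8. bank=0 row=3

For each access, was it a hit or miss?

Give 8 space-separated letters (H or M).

Answer: M M M M M M M M

Derivation:
Acc 1: bank1 row0 -> MISS (open row0); precharges=0
Acc 2: bank0 row3 -> MISS (open row3); precharges=0
Acc 3: bank0 row0 -> MISS (open row0); precharges=1
Acc 4: bank1 row1 -> MISS (open row1); precharges=2
Acc 5: bank0 row2 -> MISS (open row2); precharges=3
Acc 6: bank0 row4 -> MISS (open row4); precharges=4
Acc 7: bank0 row1 -> MISS (open row1); precharges=5
Acc 8: bank0 row3 -> MISS (open row3); precharges=6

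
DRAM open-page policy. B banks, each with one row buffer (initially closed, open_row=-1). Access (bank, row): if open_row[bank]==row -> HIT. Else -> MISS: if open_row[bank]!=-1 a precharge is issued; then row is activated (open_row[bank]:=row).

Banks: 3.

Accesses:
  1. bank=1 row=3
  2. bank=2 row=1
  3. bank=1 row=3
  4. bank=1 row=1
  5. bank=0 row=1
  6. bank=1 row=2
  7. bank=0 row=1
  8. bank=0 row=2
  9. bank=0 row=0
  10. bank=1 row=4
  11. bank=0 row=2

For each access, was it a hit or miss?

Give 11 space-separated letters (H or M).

Acc 1: bank1 row3 -> MISS (open row3); precharges=0
Acc 2: bank2 row1 -> MISS (open row1); precharges=0
Acc 3: bank1 row3 -> HIT
Acc 4: bank1 row1 -> MISS (open row1); precharges=1
Acc 5: bank0 row1 -> MISS (open row1); precharges=1
Acc 6: bank1 row2 -> MISS (open row2); precharges=2
Acc 7: bank0 row1 -> HIT
Acc 8: bank0 row2 -> MISS (open row2); precharges=3
Acc 9: bank0 row0 -> MISS (open row0); precharges=4
Acc 10: bank1 row4 -> MISS (open row4); precharges=5
Acc 11: bank0 row2 -> MISS (open row2); precharges=6

Answer: M M H M M M H M M M M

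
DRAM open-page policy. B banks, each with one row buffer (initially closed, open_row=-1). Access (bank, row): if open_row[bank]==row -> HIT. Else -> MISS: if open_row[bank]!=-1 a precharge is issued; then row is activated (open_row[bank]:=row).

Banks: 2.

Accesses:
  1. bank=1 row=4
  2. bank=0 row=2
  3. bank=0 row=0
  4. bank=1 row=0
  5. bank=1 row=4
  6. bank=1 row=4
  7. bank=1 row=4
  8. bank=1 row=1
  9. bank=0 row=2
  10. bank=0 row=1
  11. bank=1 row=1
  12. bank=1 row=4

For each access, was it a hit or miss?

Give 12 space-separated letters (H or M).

Acc 1: bank1 row4 -> MISS (open row4); precharges=0
Acc 2: bank0 row2 -> MISS (open row2); precharges=0
Acc 3: bank0 row0 -> MISS (open row0); precharges=1
Acc 4: bank1 row0 -> MISS (open row0); precharges=2
Acc 5: bank1 row4 -> MISS (open row4); precharges=3
Acc 6: bank1 row4 -> HIT
Acc 7: bank1 row4 -> HIT
Acc 8: bank1 row1 -> MISS (open row1); precharges=4
Acc 9: bank0 row2 -> MISS (open row2); precharges=5
Acc 10: bank0 row1 -> MISS (open row1); precharges=6
Acc 11: bank1 row1 -> HIT
Acc 12: bank1 row4 -> MISS (open row4); precharges=7

Answer: M M M M M H H M M M H M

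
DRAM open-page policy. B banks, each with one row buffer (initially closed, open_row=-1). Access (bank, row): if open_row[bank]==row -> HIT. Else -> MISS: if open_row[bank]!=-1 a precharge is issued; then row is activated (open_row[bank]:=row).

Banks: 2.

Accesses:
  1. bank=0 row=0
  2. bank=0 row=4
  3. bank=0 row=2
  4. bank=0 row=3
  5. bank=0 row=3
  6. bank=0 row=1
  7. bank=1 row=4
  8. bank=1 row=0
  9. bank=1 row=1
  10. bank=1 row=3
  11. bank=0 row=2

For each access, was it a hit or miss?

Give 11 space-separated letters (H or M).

Answer: M M M M H M M M M M M

Derivation:
Acc 1: bank0 row0 -> MISS (open row0); precharges=0
Acc 2: bank0 row4 -> MISS (open row4); precharges=1
Acc 3: bank0 row2 -> MISS (open row2); precharges=2
Acc 4: bank0 row3 -> MISS (open row3); precharges=3
Acc 5: bank0 row3 -> HIT
Acc 6: bank0 row1 -> MISS (open row1); precharges=4
Acc 7: bank1 row4 -> MISS (open row4); precharges=4
Acc 8: bank1 row0 -> MISS (open row0); precharges=5
Acc 9: bank1 row1 -> MISS (open row1); precharges=6
Acc 10: bank1 row3 -> MISS (open row3); precharges=7
Acc 11: bank0 row2 -> MISS (open row2); precharges=8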